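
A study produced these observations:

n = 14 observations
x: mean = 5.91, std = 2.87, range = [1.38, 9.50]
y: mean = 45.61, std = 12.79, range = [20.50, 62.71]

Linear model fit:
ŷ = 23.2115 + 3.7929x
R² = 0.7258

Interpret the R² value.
R² = 0.7258 means 72.58% of the variation in y is explained by the linear relationship with x. This indicates a strong fit.

The coefficient of determination R² is the fraction of the total variation in y that the fitted line accounts for.

Here R² = 0.7258:
- Explained: 72.58% of the variation in y
- Unexplained (residual): 100% − 72.58% = 27.42%
- Rule of thumb (below 0.3 weak; 0.3 to below 0.7 moderate; 0.7 and above strong) → strong

Equivalently, for simple linear regression R² = r², so |r| = √0.7258 ≈ 0.8519.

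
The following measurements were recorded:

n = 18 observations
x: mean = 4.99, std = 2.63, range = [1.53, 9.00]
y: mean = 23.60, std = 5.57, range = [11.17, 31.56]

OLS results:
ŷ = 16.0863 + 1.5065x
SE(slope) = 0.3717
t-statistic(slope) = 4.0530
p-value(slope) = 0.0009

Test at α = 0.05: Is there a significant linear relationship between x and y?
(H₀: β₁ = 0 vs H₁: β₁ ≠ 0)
Since p-value = 0.0009 < α = 0.05, reject H₀ — the slope is significantly different from 0.

Hypothesis test for the slope coefficient:

H₀: β₁ = 0 (no linear relationship)
H₁: β₁ ≠ 0 (linear relationship exists)

Test statistic: t = β̂₁ / SE(β̂₁) = 1.5065 / 0.3717 = 4.0530

p = 0.0009: how often a slope estimate this far from 0 (in SE units) would arise by chance if β₁ were truly 0.

Decision rule: reject H₀ if p-value < α.
p-value = 0.0009 < α = 0.05 → reject H₀.

At α = 0.05 the data do provide convincing evidence of a nonzero slope.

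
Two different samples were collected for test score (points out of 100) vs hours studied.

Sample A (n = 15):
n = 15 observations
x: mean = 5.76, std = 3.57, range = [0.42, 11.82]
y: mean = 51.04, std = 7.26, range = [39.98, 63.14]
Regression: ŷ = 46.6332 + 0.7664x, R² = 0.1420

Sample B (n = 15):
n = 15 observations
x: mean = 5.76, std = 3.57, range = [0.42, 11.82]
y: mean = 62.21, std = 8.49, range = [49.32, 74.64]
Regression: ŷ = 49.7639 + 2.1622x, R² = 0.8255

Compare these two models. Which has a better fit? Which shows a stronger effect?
Model B has the better fit (R² = 0.8255 vs 0.1420). Model B shows the stronger effect (|β₁| = 2.1622 vs 0.7664).

Model Comparison:

Fit — compare R²:
- Model A: R² = 0.1420 → 14.20% of variance in test score explained
- Model B: R² = 0.8255 → 82.55% of variance in test score explained
- 0.8255 > 0.1420 → Model B has the better fit

Which has the larger per-hour effect? (|β₁|)
- Model A: β₁ = 0.7664 → predicted test score rises 0.7664 points per additional hour of study time
- Model B: β₁ = 2.1622 → predicted test score rises 2.1622 points per additional hour of study time
- |0.7664| < |2.1622| → Model B shows the stronger marginal effect

Notes:
- A better fit (higher R²) doesn't necessarily mean a more important relationship.
- R² measures how tightly points cluster around the line; β₁ measures how steep the line is — they answer different questions.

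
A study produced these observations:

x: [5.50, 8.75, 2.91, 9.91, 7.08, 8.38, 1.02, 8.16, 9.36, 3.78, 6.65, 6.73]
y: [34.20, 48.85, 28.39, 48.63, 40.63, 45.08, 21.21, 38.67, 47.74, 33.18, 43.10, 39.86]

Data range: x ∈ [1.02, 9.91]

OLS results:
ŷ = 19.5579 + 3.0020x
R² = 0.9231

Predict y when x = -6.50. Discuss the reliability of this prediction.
ŷ = 0.0449 (extrapolation — x = -6.50 lies outside [1.02, 9.91], so reliability is low).

Prediction calculation:
ŷ = 19.5579 + 3.0020 × (-6.50)
ŷ = 0.0449

Reliability:
- Data range: x ∈ [1.02, 9.91]
- Prediction point: x = -6.50 is 7.52 units below the observed range → this is EXTRAPOLATION, not interpolation

Why that matters here:
- The linear relationship may not hold outside the observed range
- There are no observations near this x to validate the fitted line there

The R² = 0.9231 only validates the fit within [1.02, 9.91]; treat ŷ = 0.0449 with caution.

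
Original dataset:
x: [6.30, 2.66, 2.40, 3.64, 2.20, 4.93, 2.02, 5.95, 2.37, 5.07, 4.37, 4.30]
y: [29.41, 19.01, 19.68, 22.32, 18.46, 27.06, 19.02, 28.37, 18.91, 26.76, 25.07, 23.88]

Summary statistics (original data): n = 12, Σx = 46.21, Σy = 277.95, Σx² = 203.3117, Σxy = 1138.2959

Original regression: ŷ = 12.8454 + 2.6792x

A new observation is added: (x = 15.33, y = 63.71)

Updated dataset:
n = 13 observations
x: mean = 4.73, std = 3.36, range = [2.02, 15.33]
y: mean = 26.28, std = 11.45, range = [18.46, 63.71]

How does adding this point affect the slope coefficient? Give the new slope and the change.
New slope β₁ = 3.3851 versus 2.6792 before: a change of +0.7059 (+26.3%).

x = 15.33 lies well outside the original x-range [2.02, 6.30] (x̄ ≈ 3.85), so this observation has high leverage and can move the slope substantially.

Step 1: Update the sums with the new point (n goes from 12 to 13)
Σx  = 46.21 + 15.33 = 61.54
Σy  = 277.95 + 63.71 = 341.66
Σx² = 203.3117 + 15.33² = 203.3117 + 235.0089 = 438.3206
Σxy = 1138.2959 + 15.33×63.71 = 1138.2959 + 976.6743 = 2114.9702

Step 2: Recompute the slope with b₁ = (nΣxy − ΣxΣy) / (nΣx² − (Σx)²)
Numerator   = 13×2114.9702 − 61.54×341.66 = 27494.6126 − 21025.7564 = 6468.8562
Denominator = 13×438.3206 − 61.54² = 5698.1678 − 3787.1716 = 1910.9962
b₁(new) = 6468.8562 / 1910.9962 = 3.3851

(Same formula on the original sums: (12×1138.2959 − 46.21×277.95) / (12×203.3117 − 46.21²) = 815.4813 / 304.3763 = 2.6792, matching the given fit.)

Step 3: Change in slope
Δβ₁ = 3.3851 − 2.6792 = +0.7059
Relative change = +0.7059 / 2.6792 × 100% = +26.3%
→ the slope increases when the point is added.

Because the point sits above the extension of the original line at a high-leverage x, it tilts the fit up.
In practice: check such a point for data-entry or measurement error; examine leverage (hᵢ) and Cook's distance rather than deleting it automatically.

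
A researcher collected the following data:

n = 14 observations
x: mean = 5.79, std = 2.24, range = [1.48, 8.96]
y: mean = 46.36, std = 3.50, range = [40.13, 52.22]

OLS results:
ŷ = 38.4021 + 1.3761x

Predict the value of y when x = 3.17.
ŷ = 42.7643

x = 3.17 lies inside the observed range [1.48, 8.96], so the fitted equation applies directly:

ŷ = 38.4021 + 1.3761 × 3.17
ŷ = 38.4021 + 4.3622
ŷ = 42.7643

This is a point prediction; actual observations scatter around it by roughly the residual standard deviation.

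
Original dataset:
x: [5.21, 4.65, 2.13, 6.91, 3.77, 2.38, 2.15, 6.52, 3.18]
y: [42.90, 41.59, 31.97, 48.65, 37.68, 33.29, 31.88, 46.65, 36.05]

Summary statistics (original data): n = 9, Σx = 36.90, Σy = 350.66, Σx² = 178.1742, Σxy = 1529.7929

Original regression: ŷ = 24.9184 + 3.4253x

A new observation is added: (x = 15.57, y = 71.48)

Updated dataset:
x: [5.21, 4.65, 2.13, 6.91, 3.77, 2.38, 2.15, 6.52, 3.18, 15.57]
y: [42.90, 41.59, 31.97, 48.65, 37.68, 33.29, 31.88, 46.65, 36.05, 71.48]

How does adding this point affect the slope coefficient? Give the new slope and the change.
New slope β₁ = 2.9443 versus 3.4253 before: a change of -0.4810 (-14.0%).

x = 15.57 lies well outside the original x-range [2.13, 6.91] (x̄ ≈ 4.10), so this observation has high leverage and can move the slope substantially.

Step 1: Update the sums with the new point (n goes from 9 to 10)
Σx  = 36.90 + 15.57 = 52.47
Σy  = 350.66 + 71.48 = 422.14
Σx² = 178.1742 + 15.57² = 178.1742 + 242.4249 = 420.5991
Σxy = 1529.7929 + 15.57×71.48 = 1529.7929 + 1112.9436 = 2642.7365

Step 2: Recompute the slope with b₁ = (nΣxy − ΣxΣy) / (nΣx² − (Σx)²)
Numerator   = 10×2642.7365 − 52.47×422.14 = 26427.3650 − 22149.6858 = 4277.6792
Denominator = 10×420.5991 − 52.47² = 4205.9910 − 2753.1009 = 1452.8901
b₁(new) = 4277.6792 / 1452.8901 = 2.9443

(Same formula on the original sums: (9×1529.7929 − 36.90×350.66) / (9×178.1742 − 36.90²) = 828.7821 / 241.9578 = 3.4253, matching the given fit.)

Step 3: Change in slope
Δβ₁ = 2.9443 − 3.4253 = -0.4810
Relative change = -0.4810 / 3.4253 × 100% = -14.0%
→ the slope decreases when the point is added.

Because the point sits below the extension of the original line at a high-leverage x, it tilts the fit down.
In practice: investigate whether it comes from the same population as the rest of the sample; examine leverage (hᵢ) and Cook's distance rather than deleting it automatically.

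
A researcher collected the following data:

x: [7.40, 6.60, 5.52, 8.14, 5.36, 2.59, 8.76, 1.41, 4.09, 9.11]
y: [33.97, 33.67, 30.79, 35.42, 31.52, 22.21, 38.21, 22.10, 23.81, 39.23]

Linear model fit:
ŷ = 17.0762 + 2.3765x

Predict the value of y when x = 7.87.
ŷ = 35.7793

To predict y for x = 7.87, substitute into the regression equation:

ŷ = 17.0762 + 2.3765 × 7.87
ŷ = 17.0762 + 18.7031
ŷ = 35.7793

This is a point prediction; actual observations scatter around it by roughly the residual standard deviation.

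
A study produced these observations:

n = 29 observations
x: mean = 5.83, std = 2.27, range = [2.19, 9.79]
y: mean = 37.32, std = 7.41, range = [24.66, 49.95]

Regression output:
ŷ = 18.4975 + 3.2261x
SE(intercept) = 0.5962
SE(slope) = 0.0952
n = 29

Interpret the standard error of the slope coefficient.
The slope 3.2261 is pinned down to within about ±0.0952 (one SE) by these data — relative uncertainty 3.0%, i.e. precise.

SE(β̂₁) = 0.0952 says: if we drew many samples of n = 29 from the same population and refit each time, the fitted slopes would scatter with a standard deviation of roughly 0.0952 around the true β₁.

Relative precision:
- SE / |β̂₁| = 0.0952 / 3.2261 = 3.0%
- Rule of thumb (under 20%: precise; 20% to under 50%: moderately precise; 50% or more: imprecise) → precise

Link to interval estimation: a confidence interval for β₁ is β̂₁ ± t* × 0.0952, so SE sets the half-width per unit of t*.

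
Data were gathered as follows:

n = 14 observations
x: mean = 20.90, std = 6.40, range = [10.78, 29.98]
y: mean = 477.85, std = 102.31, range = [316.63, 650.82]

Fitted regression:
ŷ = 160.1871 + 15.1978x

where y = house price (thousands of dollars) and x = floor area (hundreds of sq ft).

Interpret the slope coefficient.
An increase of one hundred sq ft in floor area is associated with a 15.1978 thousand dollars increase in predicted house price.

β₁ = 15.1978 is the change in predicted house price (thousand dollars) per additional hundred sq ft of floor area.

Interpretation:
- Floor area up by 1 hundred sq ft → predicted house price increases by 15.1978 thousand dollars
- This is a linear approximation: the same per-unit change is assumed across the whole observed x range
- The sign (+) gives the direction; the magnitude 15.1978 gives the size of the effect per hundred sq ft

The intercept β₀ = 160.1871 is the predicted house price when floor area = 0; since the smallest observed x is 10.78, this is an extrapolation and mainly anchors the line.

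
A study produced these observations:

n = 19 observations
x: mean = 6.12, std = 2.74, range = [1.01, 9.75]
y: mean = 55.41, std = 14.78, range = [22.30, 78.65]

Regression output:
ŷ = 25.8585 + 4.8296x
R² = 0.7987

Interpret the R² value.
R² = 0.7987 means 79.87% of the variation in y is explained by the linear relationship with x. This indicates a strong fit.

R² (coefficient of determination) measures the proportion of variance in y explained by the regression model.

Here R² = 0.7987:
- Explained: 79.87% of the variation in y
- Unexplained (residual): 100% − 79.87% = 20.13%
- Rule of thumb (below 0.3 weak; 0.3 to below 0.7 moderate; 0.7 and above strong) → strong

Note: R² never decreases when predictors are added, so it should not be used alone to compare models of different size.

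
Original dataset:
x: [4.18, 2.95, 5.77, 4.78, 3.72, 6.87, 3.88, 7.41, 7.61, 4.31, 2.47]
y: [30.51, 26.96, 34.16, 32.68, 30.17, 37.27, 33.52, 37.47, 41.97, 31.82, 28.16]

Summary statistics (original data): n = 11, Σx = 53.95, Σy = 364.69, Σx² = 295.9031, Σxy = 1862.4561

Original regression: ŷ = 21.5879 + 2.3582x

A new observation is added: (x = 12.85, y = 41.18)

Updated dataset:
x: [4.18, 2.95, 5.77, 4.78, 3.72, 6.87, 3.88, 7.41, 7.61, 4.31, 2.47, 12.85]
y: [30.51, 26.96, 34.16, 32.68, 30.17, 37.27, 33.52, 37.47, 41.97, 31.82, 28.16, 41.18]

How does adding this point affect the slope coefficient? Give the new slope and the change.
The slope changes from 2.3582 to 1.4834 (change of -0.8748, or -37.1%).

The new point has HIGH LEVERAGE: x = 12.85 is far from the original mean x̄ = 53.95/11 ≈ 4.90 (original range [2.47, 7.61]).

Step 1: Update the sums with the new point (n goes from 11 to 12)
Σx  = 53.95 + 12.85 = 66.80
Σy  = 364.69 + 41.18 = 405.87
Σx² = 295.9031 + 12.85² = 295.9031 + 165.1225 = 461.0256
Σxy = 1862.4561 + 12.85×41.18 = 1862.4561 + 529.1630 = 2391.6191

Step 2: Recompute the slope with b₁ = (nΣxy − ΣxΣy) / (nΣx² − (Σx)²)
Numerator   = 12×2391.6191 − 66.80×405.87 = 28699.4292 − 27112.1160 = 1587.3132
Denominator = 12×461.0256 − 66.80² = 5532.3072 − 4462.2400 = 1070.0672
b₁(new) = 1587.3132 / 1070.0672 = 1.4834

(Same formula on the original sums: (11×1862.4561 − 53.95×364.69) / (11×295.9031 − 53.95²) = 811.9916 / 344.3316 = 2.3582, matching the given fit.)

Step 3: Change in slope
Δβ₁ = 1.4834 − 2.3582 = -0.8748
Relative change = -0.8748 / 2.3582 × 100% = -37.1%
→ the slope decreases when the point is added.

Because the point sits below the extension of the original line at a high-leverage x, it tilts the fit down.
In practice: investigate whether it comes from the same population as the rest of the sample; examine leverage (hᵢ) and Cook's distance rather than deleting it automatically.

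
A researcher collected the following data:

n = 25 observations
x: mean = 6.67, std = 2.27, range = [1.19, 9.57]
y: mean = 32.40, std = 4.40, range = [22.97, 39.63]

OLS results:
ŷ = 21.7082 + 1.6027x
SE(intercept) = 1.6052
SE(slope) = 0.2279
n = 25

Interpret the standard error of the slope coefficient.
SE(slope) = 0.2279 measures the uncertainty in the estimated slope. The coefficient is estimated precisely (SE/|β̂₁| = 14.2%).

SE(β̂₁) = s / √Sxx, where s is the residual standard deviation and Sxx = Σ(x − x̄)². It is the yardstick for how far β̂₁ = 1.6027 could plausibly be from the true slope.

Relative precision:
- SE / |β̂₁| = 0.2279 / 1.6027 = 14.2%
- Rule of thumb (under 20%: precise; 20% to under 50%: moderately precise; 50% or more: imprecise) → precise

Link to interval estimation: a confidence interval for β₁ is β̂₁ ± t* × 0.2279, so SE sets the half-width per unit of t*.

What drives SE(β̂₁): wider spread of x values → smaller SE.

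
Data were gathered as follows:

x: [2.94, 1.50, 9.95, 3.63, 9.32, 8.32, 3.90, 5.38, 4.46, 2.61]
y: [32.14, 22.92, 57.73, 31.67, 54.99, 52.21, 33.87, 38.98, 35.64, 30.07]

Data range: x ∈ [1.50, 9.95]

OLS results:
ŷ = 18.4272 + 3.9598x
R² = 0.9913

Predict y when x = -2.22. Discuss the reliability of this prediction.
ŷ = 9.6364 (extrapolation — x = -2.22 lies outside [1.50, 9.95], so reliability is low).

Prediction calculation:
ŷ = 18.4272 + 3.9598 × (-2.22)
ŷ = 9.6364

Reliability:
- Data range: x ∈ [1.50, 9.95]
- Prediction point: x = -2.22 is 3.72 units below the observed range → this is EXTRAPOLATION, not interpolation

Why that matters here:
- Real relationships often flatten, saturate, or turn nonlinear at extremes
- The linear relationship may not hold outside the observed range
- There are no observations near this x to validate the fitted line there

The R² = 0.9913 only validates the fit within [1.50, 9.95]; treat ŷ = 9.6364 with caution.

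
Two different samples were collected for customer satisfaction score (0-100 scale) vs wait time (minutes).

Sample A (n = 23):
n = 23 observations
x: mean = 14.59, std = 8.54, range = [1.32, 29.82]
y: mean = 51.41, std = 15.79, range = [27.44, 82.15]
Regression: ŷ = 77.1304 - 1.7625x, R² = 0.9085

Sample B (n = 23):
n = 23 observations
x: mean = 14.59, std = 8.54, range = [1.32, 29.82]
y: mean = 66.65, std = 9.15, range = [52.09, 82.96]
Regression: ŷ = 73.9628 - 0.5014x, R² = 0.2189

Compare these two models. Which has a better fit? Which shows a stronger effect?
Model A has the better fit (R² = 0.9085 vs 0.2189). Model A shows the stronger effect (|β₁| = 1.7625 vs 0.5014).

Model Comparison:

Fit — compare R²:
- Model A: R² = 0.9085 → 90.85% of variance in satisfaction score explained
- Model B: R² = 0.2189 → 21.89% of variance in satisfaction score explained
- 0.9085 > 0.2189 → Model A has the better fit

Effect size (slope magnitude):
- Model A: β₁ = -1.7625 → predicted satisfaction score falls 1.7625 points per additional minute of wait time
- Model B: β₁ = -0.5014 → predicted satisfaction score falls 0.5014 points per additional minute of wait time
- |-1.7625| > |-0.5014| → Model A shows the stronger marginal effect

Notes:
- A steeper slope doesn't make a better model if the scatter around the line is large.
- R² measures how tightly points cluster around the line; β₁ measures how steep the line is — they answer different questions.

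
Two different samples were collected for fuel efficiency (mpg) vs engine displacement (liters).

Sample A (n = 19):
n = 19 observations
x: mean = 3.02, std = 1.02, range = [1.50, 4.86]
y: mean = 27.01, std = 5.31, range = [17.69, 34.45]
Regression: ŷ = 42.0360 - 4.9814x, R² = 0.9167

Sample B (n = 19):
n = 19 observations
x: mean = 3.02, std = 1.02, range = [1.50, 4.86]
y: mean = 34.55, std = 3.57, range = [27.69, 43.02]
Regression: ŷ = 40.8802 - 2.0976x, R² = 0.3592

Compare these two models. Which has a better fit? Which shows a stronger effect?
Model A has the better fit (R² = 0.9167 vs 0.3592). Model A shows the stronger effect (|β₁| = 4.9814 vs 2.0976).

Model Comparison:

Fit — compare R²:
- Model A: R² = 0.9167 → 91.67% of variance in fuel efficiency explained
- Model B: R² = 0.3592 → 35.92% of variance in fuel efficiency explained
- 0.9167 > 0.3592 → Model A has the better fit

Strength of effect — compare |β₁|:
- Model A: β₁ = -4.9814 → predicted fuel efficiency falls 4.9814 mpg per additional liter of engine displacement
- Model B: β₁ = -2.0976 → predicted fuel efficiency falls 2.0976 mpg per additional liter of engine displacement
- |-4.9814| > |-2.0976| → Model A shows the stronger marginal effect

Notes:
- A steeper slope doesn't make a better model if the scatter around the line is large.
- A better fit (higher R²) doesn't necessarily mean a more important relationship.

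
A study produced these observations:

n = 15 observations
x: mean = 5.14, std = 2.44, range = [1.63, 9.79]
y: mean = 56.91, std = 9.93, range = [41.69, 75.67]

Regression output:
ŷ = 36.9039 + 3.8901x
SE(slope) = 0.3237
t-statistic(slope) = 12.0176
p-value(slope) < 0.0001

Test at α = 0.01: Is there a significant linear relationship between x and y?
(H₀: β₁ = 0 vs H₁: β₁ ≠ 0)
Reject H₀: p-value < 0.0001 < α = 0.01. The linear relationship is significant at the 1% level.

Hypothesis test for the slope coefficient:

H₀: β₁ = 0 (no linear relationship)
H₁: β₁ ≠ 0 (linear relationship exists)

Test statistic: t = β̂₁ / SE(β̂₁) = 3.8901 / 0.3237 = 12.0176

With df = 13, the two-sided p-value for |t| = 12.0176 is <0.0001.

Decision rule: reject H₀ if p-value < α.
p-value < 0.0001 < α = 0.01 → reject H₀.

At α = 0.01 the data do provide convincing evidence of a nonzero slope.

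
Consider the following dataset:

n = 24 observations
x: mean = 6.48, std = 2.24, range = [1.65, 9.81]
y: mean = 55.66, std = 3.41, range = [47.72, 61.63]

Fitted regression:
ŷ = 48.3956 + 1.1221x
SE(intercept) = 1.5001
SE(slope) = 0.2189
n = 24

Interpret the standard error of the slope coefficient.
SE(β̂₁) = 0.2189 is the estimated standard deviation of the slope estimate across repeated samples; relative to β̂₁ = 1.1221 that is 19.5%, a precise estimate.

SE(β̂₁) = 0.2189 says: if we drew many samples of n = 24 from the same population and refit each time, the fitted slopes would scatter with a standard deviation of roughly 0.2189 around the true β₁.

Relative precision:
- SE / |β̂₁| = 0.2189 / 1.1221 = 19.5%
- Rule of thumb (under 20%: precise; 20% to under 50%: moderately precise; 50% or more: imprecise) → precise

Link to interval estimation: a confidence interval for β₁ is β̂₁ ± t* × 0.2189, so SE sets the half-width per unit of t*.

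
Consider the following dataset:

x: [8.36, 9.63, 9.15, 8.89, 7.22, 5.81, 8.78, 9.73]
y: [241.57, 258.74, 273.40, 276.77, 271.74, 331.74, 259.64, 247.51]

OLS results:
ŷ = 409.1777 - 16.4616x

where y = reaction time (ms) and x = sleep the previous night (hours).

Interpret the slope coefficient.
On average, reaction time is about 16.4616 ms lower for every extra hour of sleep.

The slope coefficient β₁ = -16.4616 represents the marginal effect of sleep on reaction time.

Interpretation:
- Sleep up by 1 hour → predicted reaction time decreases by 16.4616 ms
- This is a linear approximation: the same per-unit change is assumed across the whole observed x range

The intercept β₀ = 409.1777 is the predicted reaction time when sleep = 0; since the smallest observed x is 5.81, this is an extrapolation and mainly anchors the line.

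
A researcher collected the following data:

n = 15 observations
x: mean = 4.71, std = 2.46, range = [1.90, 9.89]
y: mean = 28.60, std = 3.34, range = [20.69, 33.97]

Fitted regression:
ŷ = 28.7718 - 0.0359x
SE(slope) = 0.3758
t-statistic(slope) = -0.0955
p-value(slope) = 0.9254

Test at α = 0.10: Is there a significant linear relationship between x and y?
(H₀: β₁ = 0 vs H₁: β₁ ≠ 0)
Fail to reject H₀: p-value = 0.9254 ≥ α = 0.10. The linear relationship is not significant at the 10% level.

Hypothesis test for the slope coefficient:

H₀: β₁ = 0 (no linear relationship)
H₁: β₁ ≠ 0 (linear relationship exists)

Test statistic: t = β̂₁ / SE(β̂₁) = -0.0359 / 0.3758 = -0.0955

The p-value (0.9254) is the probability, under H₀, of a t-statistic at least as extreme as |t| = 0.0955 (two-sided, df = n − 2 = 13).

Decision rule: reject H₀ if p-value < α.
p-value = 0.9254 ≥ α = 0.10 → fail to reject H₀.

Conclusion: the linear association between x and y is not significant at the 10% level.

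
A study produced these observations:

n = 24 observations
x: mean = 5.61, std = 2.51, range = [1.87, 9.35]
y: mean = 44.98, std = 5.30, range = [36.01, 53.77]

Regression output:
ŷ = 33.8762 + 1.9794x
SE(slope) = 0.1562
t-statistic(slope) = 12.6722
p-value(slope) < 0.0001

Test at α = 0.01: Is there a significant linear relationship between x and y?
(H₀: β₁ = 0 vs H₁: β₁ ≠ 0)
Since p-value < 0.0001 < α = 0.01, reject H₀ — the slope is significantly different from 0.

Hypothesis test for the slope coefficient:

H₀: β₁ = 0 (no linear relationship)
H₁: β₁ ≠ 0 (linear relationship exists)

Test statistic: t = β̂₁ / SE(β̂₁) = 1.9794 / 0.1562 = 12.6722

With df = 22, the two-sided p-value for |t| = 12.6722 is <0.0001.

Decision rule: reject H₀ if p-value < α.
p-value < 0.0001 < α = 0.01 → reject H₀.

At α = 0.01 the data do provide convincing evidence of a nonzero slope.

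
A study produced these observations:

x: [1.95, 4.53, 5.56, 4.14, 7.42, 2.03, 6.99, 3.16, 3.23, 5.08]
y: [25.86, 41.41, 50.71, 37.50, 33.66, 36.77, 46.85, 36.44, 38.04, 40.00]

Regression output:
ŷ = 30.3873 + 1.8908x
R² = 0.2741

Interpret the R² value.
R² = 0.2741 means 27.41% of the variation in y is explained by the linear relationship with x. This indicates a weak fit.

R² (coefficient of determination) measures the proportion of variance in y explained by the regression model.

Here R² = 0.2741:
- Explained: 27.41% of the variation in y
- Unexplained (residual): 100% − 27.41% = 72.59%
- Rule of thumb (below 0.3 weak; 0.3 to below 0.7 moderate; 0.7 and above strong) → weak

Note: R² never decreases when predictors are added, so it should not be used alone to compare models of different size.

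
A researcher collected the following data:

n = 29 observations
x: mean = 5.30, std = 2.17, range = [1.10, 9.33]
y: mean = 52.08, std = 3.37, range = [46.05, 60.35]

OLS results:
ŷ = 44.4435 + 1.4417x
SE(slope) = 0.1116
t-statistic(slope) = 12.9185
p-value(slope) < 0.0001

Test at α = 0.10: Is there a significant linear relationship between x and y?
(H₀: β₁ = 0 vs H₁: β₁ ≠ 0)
Since p-value < 0.0001 < α = 0.10, reject H₀ — the slope is significantly different from 0.

Hypothesis test for the slope coefficient:

H₀: β₁ = 0 (no linear relationship)
H₁: β₁ ≠ 0 (linear relationship exists)

Test statistic: t = β̂₁ / SE(β̂₁) = 1.4417 / 0.1116 = 12.9185

p < 0.0001: how often a slope estimate this far from 0 (in SE units) would arise by chance if β₁ were truly 0.

Decision rule: reject H₀ if p-value < α.
p-value < 0.0001 < α = 0.10 → reject H₀.

At α = 0.10 the data do provide convincing evidence of a nonzero slope.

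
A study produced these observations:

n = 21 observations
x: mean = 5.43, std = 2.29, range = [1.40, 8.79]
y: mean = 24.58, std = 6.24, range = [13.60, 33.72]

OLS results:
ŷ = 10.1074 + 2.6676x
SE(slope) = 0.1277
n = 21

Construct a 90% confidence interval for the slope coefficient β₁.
The 90% CI for β₁ is (2.4468, 2.8884)

Confidence interval for the slope:

The 90% CI for β₁ is: β̂₁ ± t*(α/2, n-2) × SE(β̂₁)

Step 1: Find critical t-value
- Confidence level = 0.9
- Degrees of freedom = n - 2 = 21 - 2 = 19
- t*(α/2, 19) = 1.7291

Step 2: Calculate margin of error
Margin = 1.7291 × 0.1277 = 0.2208

Step 3: Construct interval
CI = 2.6676 ± 0.2208
CI = (2.4468, 2.8884)

Interpretation: intervals built this way capture the true β₁ in 90% of repeated samples; here the plausible range for the per-unit effect of x on y is 2.4468 to 2.8884.
The interval does not include 0, suggesting a significant linear relationship.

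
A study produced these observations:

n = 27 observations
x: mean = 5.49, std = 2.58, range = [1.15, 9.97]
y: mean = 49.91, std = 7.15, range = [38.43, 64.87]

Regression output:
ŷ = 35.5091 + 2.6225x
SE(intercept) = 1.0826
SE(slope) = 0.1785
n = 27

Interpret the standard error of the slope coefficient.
SE(β̂₁) = 0.1785 is the estimated standard deviation of the slope estimate across repeated samples; relative to β̂₁ = 2.6225 that is 6.8%, a precise estimate.

SE(β̂₁) = s / √Sxx, where s is the residual standard deviation and Sxx = Σ(x − x̄)². It is the yardstick for how far β̂₁ = 2.6225 could plausibly be from the true slope.

Relative precision:
- SE / |β̂₁| = 0.1785 / 2.6225 = 6.8%
- Rule of thumb (under 20%: precise; 20% to under 50%: moderately precise; 50% or more: imprecise) → precise

Link to the t-test: t = β̂₁ / SE(β̂₁) = 2.6225 / 0.1785 = 14.6919, the statistic for H₀: β₁ = 0.

What drives SE(β̂₁): more residual scatter → larger SE; wider spread of x values → smaller SE.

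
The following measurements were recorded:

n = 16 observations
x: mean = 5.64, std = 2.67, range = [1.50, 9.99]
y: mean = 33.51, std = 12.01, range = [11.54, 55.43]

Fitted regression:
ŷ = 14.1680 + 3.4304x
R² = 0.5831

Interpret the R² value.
About 58.31% of the variability in y is accounted for by the regression on x (R² = 0.5831) — a moderate linear fit.

The coefficient of determination R² is the fraction of the total variation in y that the fitted line accounts for.

Here R² = 0.5831:
- Explained: 58.31% of the variation in y
- Unexplained (residual): 100% − 58.31% = 41.69%
- Rule of thumb (below 0.3 weak; 0.3 to below 0.7 moderate; 0.7 and above strong) → moderate

Note: R² says nothing about causation, and a high R² does not by itself mean the linear form is appropriate — check the residuals.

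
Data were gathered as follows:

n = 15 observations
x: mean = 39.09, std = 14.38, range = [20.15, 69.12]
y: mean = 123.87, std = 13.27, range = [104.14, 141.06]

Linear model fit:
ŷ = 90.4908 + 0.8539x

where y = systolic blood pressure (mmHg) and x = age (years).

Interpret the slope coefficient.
An increase of one year in age is associated with a 0.8539 mmHg increase in predicted blood pressure.

β₁ = 0.8539 is the change in predicted blood pressure (mmHg) per additional year of age.

Interpretation:
- Age up by 1 year → predicted blood pressure increases by 0.8539 mmHg
- This is a linear approximation: the same per-unit change is assumed across the whole observed x range

(β₀ = 90.4908 is the fitted value at x = 0 and is not part of the slope interpretation.)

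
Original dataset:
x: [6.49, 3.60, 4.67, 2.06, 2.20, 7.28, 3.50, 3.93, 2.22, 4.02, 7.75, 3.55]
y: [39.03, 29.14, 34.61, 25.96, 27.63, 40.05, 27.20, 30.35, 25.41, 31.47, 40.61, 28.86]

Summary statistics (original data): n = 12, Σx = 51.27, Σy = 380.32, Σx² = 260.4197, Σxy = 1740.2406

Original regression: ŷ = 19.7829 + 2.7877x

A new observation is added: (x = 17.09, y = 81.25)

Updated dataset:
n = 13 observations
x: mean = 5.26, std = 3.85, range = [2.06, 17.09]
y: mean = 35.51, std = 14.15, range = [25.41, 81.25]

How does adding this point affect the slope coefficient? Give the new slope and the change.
New slope β₁ = 3.6352 versus 2.7877 before: a change of +0.8475 (+30.4%).

x = 17.09 lies well outside the original x-range [2.06, 7.75] (x̄ ≈ 4.27), so this observation has high leverage and can move the slope substantially.

Step 1: Update the sums with the new point (n goes from 12 to 13)
Σx  = 51.27 + 17.09 = 68.36
Σy  = 380.32 + 81.25 = 461.57
Σx² = 260.4197 + 17.09² = 260.4197 + 292.0681 = 552.4878
Σxy = 1740.2406 + 17.09×81.25 = 1740.2406 + 1388.5625 = 3128.8031

Step 2: Recompute the slope with b₁ = (nΣxy − ΣxΣy) / (nΣx² − (Σx)²)
Numerator   = 13×3128.8031 − 68.36×461.57 = 40674.4403 − 31552.9252 = 9121.5151
Denominator = 13×552.4878 − 68.36² = 7182.3414 − 4673.0896 = 2509.2518
b₁(new) = 9121.5151 / 2509.2518 = 3.6352

(Same formula on the original sums: (12×1740.2406 − 51.27×380.32) / (12×260.4197 − 51.27²) = 1383.8808 / 496.4235 = 2.7877, matching the given fit.)

Step 3: Change in slope
Δβ₁ = 3.6352 − 2.7877 = +0.8475
Relative change = +0.8475 / 2.7877 × 100% = +30.4%
→ the slope increases when the point is added.

Because the point sits above the extension of the original line at a high-leverage x, it tilts the fit up.
In practice: refit with and without it and report both if conclusions differ; investigate whether it comes from the same population as the rest of the sample.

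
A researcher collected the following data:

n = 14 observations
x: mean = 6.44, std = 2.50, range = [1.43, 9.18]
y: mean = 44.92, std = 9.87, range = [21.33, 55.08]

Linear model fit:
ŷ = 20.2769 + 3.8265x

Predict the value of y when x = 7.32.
ŷ = 48.2869

Plug x = 7.32 into the fitted line:

ŷ = 20.2769 + 3.8265 × 7.32
ŷ = 20.2769 + 28.0100
ŷ = 48.2869

This is the fitted mean response at that x — an individual observation would come with a wider prediction interval.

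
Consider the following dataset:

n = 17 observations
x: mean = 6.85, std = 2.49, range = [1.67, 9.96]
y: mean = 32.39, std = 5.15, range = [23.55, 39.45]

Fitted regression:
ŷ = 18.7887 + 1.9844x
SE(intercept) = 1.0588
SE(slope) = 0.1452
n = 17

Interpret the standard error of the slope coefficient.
The slope 1.9844 is pinned down to within about ±0.1452 (one SE) by these data — relative uncertainty 7.3%, i.e. precise.

SE(β̂₁) = 0.1452 says: if we drew many samples of n = 17 from the same population and refit each time, the fitted slopes would scatter with a standard deviation of roughly 0.1452 around the true β₁.

Relative precision:
- SE / |β̂₁| = 0.1452 / 1.9844 = 7.3%
- Rule of thumb (under 20%: precise; 20% to under 50%: moderately precise; 50% or more: imprecise) → precise

Rough 95% range (±2 SE): 1.9844 ± 0.2904 → (1.6940, 2.2748).

What drives SE(β̂₁): wider spread of x values → smaller SE.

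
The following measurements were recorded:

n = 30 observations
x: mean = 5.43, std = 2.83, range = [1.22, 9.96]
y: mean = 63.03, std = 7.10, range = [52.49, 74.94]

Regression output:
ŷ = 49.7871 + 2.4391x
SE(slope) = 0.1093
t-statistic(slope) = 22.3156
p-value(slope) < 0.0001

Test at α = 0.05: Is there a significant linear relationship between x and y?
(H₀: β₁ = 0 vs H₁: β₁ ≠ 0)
Since p-value < 0.0001 < α = 0.05, reject H₀ — the slope is significantly different from 0.

Hypothesis test for the slope coefficient:

H₀: β₁ = 0 (no linear relationship)
H₁: β₁ ≠ 0 (linear relationship exists)

Test statistic: t = β̂₁ / SE(β̂₁) = 2.4391 / 0.1093 = 22.3156

p < 0.0001: how often a slope estimate this far from 0 (in SE units) would arise by chance if β₁ were truly 0.

Decision rule: reject H₀ if p-value < α.
p-value < 0.0001 < α = 0.05 → reject H₀.

There is sufficient evidence at the 5% significance level to conclude that a linear relationship exists between x and y.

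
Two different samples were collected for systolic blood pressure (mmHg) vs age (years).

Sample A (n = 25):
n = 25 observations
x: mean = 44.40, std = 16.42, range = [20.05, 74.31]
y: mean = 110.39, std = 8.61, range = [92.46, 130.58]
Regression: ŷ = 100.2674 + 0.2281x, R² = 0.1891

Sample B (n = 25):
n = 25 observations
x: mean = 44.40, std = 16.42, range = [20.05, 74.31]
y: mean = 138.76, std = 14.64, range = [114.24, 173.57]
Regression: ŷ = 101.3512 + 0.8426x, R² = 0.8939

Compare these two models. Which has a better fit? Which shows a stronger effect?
Model B has the better fit (R² = 0.8939 vs 0.1891). Model B shows the stronger effect (|β₁| = 0.8426 vs 0.2281).

Model Comparison:

Which explains more variance? (R²)
- Model A: R² = 0.1891 → 18.91% of variance in blood pressure explained
- Model B: R² = 0.8939 → 89.39% of variance in blood pressure explained
- 0.8939 > 0.1891 → Model B has the better fit

Strength of effect — compare |β₁|:
- Model A: β₁ = 0.2281 → predicted blood pressure rises 0.2281 mmHg per additional year of age
- Model B: β₁ = 0.8426 → predicted blood pressure rises 0.8426 mmHg per additional year of age
- |0.2281| < |0.8426| → Model B shows the stronger marginal effect

Note: A better fit (higher R²) doesn't necessarily mean a more important relationship.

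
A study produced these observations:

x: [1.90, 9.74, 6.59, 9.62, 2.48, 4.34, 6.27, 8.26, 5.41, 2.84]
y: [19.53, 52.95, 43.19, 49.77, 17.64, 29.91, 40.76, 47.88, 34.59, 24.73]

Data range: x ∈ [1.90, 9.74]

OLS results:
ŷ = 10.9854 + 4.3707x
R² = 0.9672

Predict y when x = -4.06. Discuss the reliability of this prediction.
The equation gives ŷ = -6.7596; however x = -4.06 is 5.96 units below the observed range, so this extrapolated value should not be trusted.

Prediction calculation:
ŷ = 10.9854 + 4.3707 × (-4.06)
ŷ = -6.7596

Reliability:
- Data range: x ∈ [1.90, 9.74]
- Prediction point: x = -4.06 is 5.96 units below the observed range → this is EXTRAPOLATION, not interpolation

Why that matters here:
- R² describes fit only over the sampled x values; it says nothing about behaviour beyond them
- The standard error of prediction grows with (x − x̄)², and x = -4.06 is far from x̄ = 5.75

Report the number if required, but flag clearly that it is an extrapolation.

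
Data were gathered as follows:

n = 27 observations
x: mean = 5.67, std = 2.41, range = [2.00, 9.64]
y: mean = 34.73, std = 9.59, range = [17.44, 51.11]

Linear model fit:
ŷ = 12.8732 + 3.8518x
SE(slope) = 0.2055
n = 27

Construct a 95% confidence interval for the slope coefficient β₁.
The 95% CI for β₁ is (3.4286, 4.2750)

Confidence interval for the slope:

The 95% CI for β₁ is: β̂₁ ± t*(α/2, n-2) × SE(β̂₁)

Step 1: Find critical t-value
- Confidence level = 0.95
- Degrees of freedom = n - 2 = 27 - 2 = 25
- t*(α/2, 25) = 2.0595

Step 2: Calculate margin of error
Margin = 2.0595 × 0.2055 = 0.4232

Step 3: Construct interval
CI = 3.8518 ± 0.4232
CI = (3.4286, 4.2750)

Interpretation: We are 95% confident that the true slope β₁ lies between 3.4286 and 4.2750.
Since 0 is outside the interval, a two-sided test at α = 0.05 would reject H₀: β₁ = 0.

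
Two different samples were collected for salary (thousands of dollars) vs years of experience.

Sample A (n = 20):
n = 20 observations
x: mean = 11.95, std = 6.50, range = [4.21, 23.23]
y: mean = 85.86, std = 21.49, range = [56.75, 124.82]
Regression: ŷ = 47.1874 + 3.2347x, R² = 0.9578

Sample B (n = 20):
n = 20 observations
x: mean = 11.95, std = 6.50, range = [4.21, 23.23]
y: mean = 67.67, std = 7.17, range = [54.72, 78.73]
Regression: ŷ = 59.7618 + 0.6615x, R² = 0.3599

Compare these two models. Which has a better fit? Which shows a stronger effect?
Model A has the better fit (R² = 0.9578 vs 0.3599). Model A shows the stronger effect (|β₁| = 3.2347 vs 0.6615).

Model Comparison:

Goodness of fit (R²):
- Model A: R² = 0.9578 → 95.78% of variance in salary explained
- Model B: R² = 0.3599 → 35.99% of variance in salary explained
- 0.9578 > 0.3599 → Model A has the better fit

Which has the larger per-year effect? (|β₁|)
- Model A: β₁ = 3.2347 → predicted salary rises 3.2347 thousand dollars per additional year of experience
- Model B: β₁ = 0.6615 → predicted salary rises 0.6615 thousand dollars per additional year of experience
- |3.2347| > |0.6615| → Model A shows the stronger marginal effect

Note: The two samples could reflect different populations, time periods, or measurement quality.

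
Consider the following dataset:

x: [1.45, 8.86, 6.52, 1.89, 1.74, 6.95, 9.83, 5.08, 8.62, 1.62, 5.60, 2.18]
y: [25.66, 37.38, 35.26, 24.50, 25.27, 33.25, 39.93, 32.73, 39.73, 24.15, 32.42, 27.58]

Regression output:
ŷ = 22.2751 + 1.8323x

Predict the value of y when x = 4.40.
ŷ = 30.3372

Plug x = 4.40 into the fitted line:

ŷ = 22.2751 + 1.8323 × 4.40
ŷ = 22.2751 + 8.0621
ŷ = 30.3372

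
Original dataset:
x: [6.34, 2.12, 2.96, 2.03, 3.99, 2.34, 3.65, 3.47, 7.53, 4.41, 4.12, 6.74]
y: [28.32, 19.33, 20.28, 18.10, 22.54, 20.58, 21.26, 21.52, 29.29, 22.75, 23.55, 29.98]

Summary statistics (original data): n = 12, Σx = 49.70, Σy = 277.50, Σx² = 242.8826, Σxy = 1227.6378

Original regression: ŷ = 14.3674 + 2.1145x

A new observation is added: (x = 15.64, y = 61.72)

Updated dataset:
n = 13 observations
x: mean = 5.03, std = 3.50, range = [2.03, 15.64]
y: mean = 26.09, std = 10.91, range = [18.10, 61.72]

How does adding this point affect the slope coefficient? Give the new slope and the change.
Adding the point moves β₁ from 2.1145 to 3.0674, i.e. it increases by 0.9529 (+45.1%).

x = 15.64 lies well outside the original x-range [2.03, 7.53] (x̄ ≈ 4.14), so this observation has high leverage and can move the slope substantially.

Step 1: Update the sums with the new point (n goes from 12 to 13)
Σx  = 49.70 + 15.64 = 65.34
Σy  = 277.50 + 61.72 = 339.22
Σx² = 242.8826 + 15.64² = 242.8826 + 244.6096 = 487.4922
Σxy = 1227.6378 + 15.64×61.72 = 1227.6378 + 965.3008 = 2192.9386

Step 2: Recompute the slope with b₁ = (nΣxy − ΣxΣy) / (nΣx² − (Σx)²)
Numerator   = 13×2192.9386 − 65.34×339.22 = 28508.2018 − 22164.6348 = 6343.5670
Denominator = 13×487.4922 − 65.34² = 6337.3986 − 4269.3156 = 2068.0830
b₁(new) = 6343.5670 / 2068.0830 = 3.0674

(Same formula on the original sums: (12×1227.6378 − 49.70×277.50) / (12×242.8826 − 49.70²) = 939.9036 / 444.5012 = 2.1145, matching the given fit.)

Step 3: Change in slope
Δβ₁ = 3.0674 − 2.1145 = +0.9529
Relative change = +0.9529 / 2.1145 × 100% = +45.1%
→ the slope increases when the point is added.

A high-leverage point only changes the slope if it is off the original line; here y = 61.72 is above the original trend, so the slope increases.
In practice: refit with and without it and report both if conclusions differ.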